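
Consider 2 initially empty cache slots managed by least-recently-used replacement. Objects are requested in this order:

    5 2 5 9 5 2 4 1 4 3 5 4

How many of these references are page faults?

5: fault, frames {5}
2: fault, frames {5,2}
5: hit
9: fault, evict 2, frames {5,9}
5: hit
2: fault, evict 9, frames {5,2}
4: fault, evict 5, frames {2,4}
1: fault, evict 2, frames {4,1}
4: hit
3: fault, evict 1, frames {4,3}
5: fault, evict 4, frames {3,5}
4: fault, evict 3, frames {5,4}
Page faults: 9.

9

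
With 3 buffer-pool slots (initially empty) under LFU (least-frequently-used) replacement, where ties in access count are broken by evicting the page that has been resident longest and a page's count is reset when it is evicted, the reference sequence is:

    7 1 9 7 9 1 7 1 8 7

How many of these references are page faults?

4

7 → miss, frames [7]
1 → miss, frames [7, 1]
9 → miss, frames [7, 1, 9]
7 → hit
9 → hit
1 → hit
7 → hit
1 → hit
8 → miss, evict 9, frames [7, 1, 8]
7 → hit
Page faults: 4.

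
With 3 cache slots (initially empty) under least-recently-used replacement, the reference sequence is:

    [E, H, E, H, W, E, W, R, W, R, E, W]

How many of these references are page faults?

E -> fault, frames {E}
H -> fault, frames {E,H}
E -> hit
H -> hit
W -> fault, frames {E,H,W}
E -> hit
W -> hit
R -> fault, evict H, frames {E,W,R}
W -> hit
R -> hit
E -> hit
W -> hit
Page faults: 4.

4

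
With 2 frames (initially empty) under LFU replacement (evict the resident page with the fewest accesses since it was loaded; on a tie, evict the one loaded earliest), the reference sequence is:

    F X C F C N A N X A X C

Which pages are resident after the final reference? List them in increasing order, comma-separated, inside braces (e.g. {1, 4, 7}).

{C, X}

F -> fault, frames (F)
X -> fault, frames (F X)
C -> fault, evict F, frames (X C)
F -> fault, evict X, frames (C F)
C -> hit
N -> fault, evict F, frames (C N)
A -> fault, evict N, frames (C A)
N -> fault, evict A, frames (C N)
X -> fault, evict N, frames (C X)
A -> fault, evict X, frames (C A)
X -> fault, evict A, frames (C X)
C -> hit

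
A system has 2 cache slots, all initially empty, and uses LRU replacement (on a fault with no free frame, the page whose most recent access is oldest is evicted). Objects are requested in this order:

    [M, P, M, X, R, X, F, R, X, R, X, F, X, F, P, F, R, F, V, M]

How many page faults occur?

M -> miss, frames (M)
P -> miss, frames (M P)
M -> hit
X -> miss, evict P, frames (M X)
R -> miss, evict M, frames (X R)
X -> hit
F -> miss, evict R, frames (X F)
R -> miss, evict X, frames (F R)
X -> miss, evict F, frames (R X)
R -> hit
X -> hit
F -> miss, evict R, frames (X F)
X -> hit
F -> hit
P -> miss, evict X, frames (F P)
F -> hit
R -> miss, evict P, frames (F R)
F -> hit
V -> miss, evict R, frames (F V)
M -> miss, evict F, frames (V M)
Page faults: 12.

12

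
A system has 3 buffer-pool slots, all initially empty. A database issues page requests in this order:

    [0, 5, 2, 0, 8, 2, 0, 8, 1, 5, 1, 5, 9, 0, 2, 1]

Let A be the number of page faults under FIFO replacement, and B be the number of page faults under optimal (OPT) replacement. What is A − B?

3

Under FIFO: F F F . F . F . F F . . F F F F → 11 faults.
Under OPT: F F F . F . . . F F . . F . F . → 8 faults.
A − B = 11 − 8 = 3.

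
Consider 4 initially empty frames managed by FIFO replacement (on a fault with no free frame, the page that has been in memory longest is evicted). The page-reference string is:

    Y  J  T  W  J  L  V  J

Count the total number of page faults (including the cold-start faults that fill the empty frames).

Y → fault, frames {Y}
J → fault, frames {Y,J}
T → fault, frames {Y,J,T}
W → fault, frames {Y,J,T,W}
J → hit
L → fault, evict Y, frames {J,T,W,L}
V → fault, evict J, frames {T,W,L,V}
J → fault, evict T, frames {W,L,V,J}
Page faults: 7.

7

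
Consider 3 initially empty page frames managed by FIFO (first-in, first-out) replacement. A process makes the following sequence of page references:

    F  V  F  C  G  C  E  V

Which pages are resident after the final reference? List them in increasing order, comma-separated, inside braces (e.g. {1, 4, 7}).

F → fault, frames {F}
V → fault, frames {F,V}
F → hit
C → fault, frames {F,V,C}
G → fault, evict F, frames {V,C,G}
C → hit
E → fault, evict V, frames {C,G,E}
V → fault, evict C, frames {G,E,V}

{E, G, V}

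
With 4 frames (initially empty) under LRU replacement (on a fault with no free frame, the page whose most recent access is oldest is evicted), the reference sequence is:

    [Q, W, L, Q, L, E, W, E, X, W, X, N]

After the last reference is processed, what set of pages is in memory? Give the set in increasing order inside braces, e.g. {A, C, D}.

Q → fault, frames [Q]
W → fault, frames [Q, W]
L → fault, frames [Q, W, L]
Q → hit
L → hit
E → fault, frames [W, Q, L, E]
W → hit
E → hit
X → fault, evict Q, frames [L, W, E, X]
W → hit
X → hit
N → fault, evict L, frames [E, W, X, N]

{E, N, W, X}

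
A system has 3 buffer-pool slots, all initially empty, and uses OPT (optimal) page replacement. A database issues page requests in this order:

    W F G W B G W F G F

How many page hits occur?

5

W → fault, frames (W)
F → fault, frames (W F)
G → fault, frames (W F G)
W → hit
B → fault, evict F, frames (W G B)
G → hit
W → hit
F → fault, evict B, frames (W G F)
G → hit
F → hit
Hits: 5.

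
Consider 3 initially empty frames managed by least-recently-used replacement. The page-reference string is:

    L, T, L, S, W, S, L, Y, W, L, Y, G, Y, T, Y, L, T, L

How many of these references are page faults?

9

L → miss, frames (L)
T → miss, frames (L T)
L → hit
S → miss, frames (T L S)
W → miss, evict T, frames (L S W)
S → hit
L → hit
Y → miss, evict W, frames (S L Y)
W → miss, evict S, frames (L Y W)
L → hit
Y → hit
G → miss, evict W, frames (L Y G)
Y → hit
T → miss, evict L, frames (G Y T)
Y → hit
L → miss, evict G, frames (T Y L)
T → hit
L → hit
Page faults: 9.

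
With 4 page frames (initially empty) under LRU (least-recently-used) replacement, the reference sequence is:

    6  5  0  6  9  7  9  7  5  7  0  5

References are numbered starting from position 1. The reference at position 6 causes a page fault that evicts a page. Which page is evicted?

pos 1: 6 → miss, frames {6}
pos 2: 5 → miss, frames {6,5}
pos 3: 0 → miss, frames {6,5,0}
pos 4: 6 → hit
pos 5: 9 → miss, frames {5,0,6,9}
pos 6: 7 → miss, evict 5, frames {0,6,9,7}
At position 6, page 5 is evicted.

5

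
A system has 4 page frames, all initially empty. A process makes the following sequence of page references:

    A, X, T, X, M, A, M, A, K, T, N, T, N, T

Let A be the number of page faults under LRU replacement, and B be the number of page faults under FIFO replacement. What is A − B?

Under LRU: F F F . F . . . F F F . . . → 7 faults.
Under FIFO: F F F . F . . . F . F . . . → 6 faults.
A − B = 7 − 6 = 1.

1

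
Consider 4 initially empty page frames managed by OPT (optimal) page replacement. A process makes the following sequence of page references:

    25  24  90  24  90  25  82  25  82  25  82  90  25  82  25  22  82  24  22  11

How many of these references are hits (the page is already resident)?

14

25 → fault, frames (25)
24 → fault, frames (25 24)
90 → fault, frames (25 24 90)
24 → hit
90 → hit
25 → hit
82 → fault, frames (25 24 90 82)
25 → hit
82 → hit
25 → hit
82 → hit
90 → hit
25 → hit
82 → hit
25 → hit
22 → fault, evict 90, frames (25 24 82 22)
82 → hit
24 → hit
22 → hit
11 → fault, evict 22, frames (25 24 82 11)
Hits: 14.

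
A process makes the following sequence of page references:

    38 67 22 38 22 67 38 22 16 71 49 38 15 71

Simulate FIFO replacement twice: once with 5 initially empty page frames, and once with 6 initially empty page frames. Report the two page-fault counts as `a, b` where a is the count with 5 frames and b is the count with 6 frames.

8, 7

5 frames: F F F . . . . . F F F F F . → 8 faults.
6 frames: F F F . . . . . F F F . F . → 7 faults.
7 < 8: adding a frame reduced faults, as is typical.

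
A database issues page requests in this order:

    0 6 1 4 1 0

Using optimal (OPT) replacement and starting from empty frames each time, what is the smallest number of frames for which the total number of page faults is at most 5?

2

f=1: 6 faults
f=2: 5 faults
f=3: 4 faults
f=4: 4 faults
Smallest f with faults ≤ 5 is 2.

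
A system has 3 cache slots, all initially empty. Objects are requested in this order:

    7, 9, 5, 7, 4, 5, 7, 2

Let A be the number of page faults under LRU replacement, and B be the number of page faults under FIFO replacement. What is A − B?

Under LRU: F F F . F . . F → 5 faults.
Under FIFO: F F F . F . F F → 6 faults.
A − B = 5 − 6 = -1.

-1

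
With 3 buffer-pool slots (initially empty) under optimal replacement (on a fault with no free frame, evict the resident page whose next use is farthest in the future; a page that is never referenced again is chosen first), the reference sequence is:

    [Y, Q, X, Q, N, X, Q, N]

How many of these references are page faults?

Y → miss, frames [Y]
Q → miss, frames [Y, Q]
X → miss, frames [Y, Q, X]
Q → hit
N → miss, evict Y, frames [Q, X, N]
X → hit
Q → hit
N → hit
Page faults: 4.

4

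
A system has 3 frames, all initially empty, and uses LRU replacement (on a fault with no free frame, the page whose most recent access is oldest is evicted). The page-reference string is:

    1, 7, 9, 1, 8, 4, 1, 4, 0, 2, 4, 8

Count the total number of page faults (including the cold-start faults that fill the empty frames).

1 → fault, frames {1}
7 → fault, frames {1,7}
9 → fault, frames {1,7,9}
1 → hit
8 → fault, evict 7, frames {9,1,8}
4 → fault, evict 9, frames {1,8,4}
1 → hit
4 → hit
0 → fault, evict 8, frames {1,4,0}
2 → fault, evict 1, frames {4,0,2}
4 → hit
8 → fault, evict 0, frames {2,4,8}
Page faults: 8.

8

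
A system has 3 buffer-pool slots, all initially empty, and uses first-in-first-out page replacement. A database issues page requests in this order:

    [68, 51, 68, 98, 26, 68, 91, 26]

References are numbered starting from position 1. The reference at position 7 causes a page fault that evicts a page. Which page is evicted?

pos 1: 68 → miss, frames [68]
pos 2: 51 → miss, frames [68, 51]
pos 3: 68 → hit
pos 4: 98 → miss, frames [68, 51, 98]
pos 5: 26 → miss, evict 68, frames [51, 98, 26]
pos 6: 68 → miss, evict 51, frames [98, 26, 68]
pos 7: 91 → miss, evict 98, frames [26, 68, 91]
At position 7, page 98 is evicted.

98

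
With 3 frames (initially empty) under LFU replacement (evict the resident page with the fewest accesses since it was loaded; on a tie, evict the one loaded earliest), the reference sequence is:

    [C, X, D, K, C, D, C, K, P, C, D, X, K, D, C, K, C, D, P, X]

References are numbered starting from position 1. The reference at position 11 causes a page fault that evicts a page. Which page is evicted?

P

pos 1: C: miss, frames {C}
pos 2: X: miss, frames {C,X}
pos 3: D: miss, frames {C,X,D}
pos 4: K: miss, evict C, frames {X,D,K}
pos 5: C: miss, evict X, frames {D,K,C}
pos 6: D: hit
pos 7: C: hit
pos 8: K: hit
pos 9: P: miss, evict D, frames {K,C,P}
pos 10: C: hit
pos 11: D: miss, evict P, frames {K,C,D}
At position 11, page P is evicted.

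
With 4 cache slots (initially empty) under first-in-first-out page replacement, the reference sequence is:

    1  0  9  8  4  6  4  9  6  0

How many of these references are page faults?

1 -> fault, frames {1}
0 -> fault, frames {1,0}
9 -> fault, frames {1,0,9}
8 -> fault, frames {1,0,9,8}
4 -> fault, evict 1, frames {0,9,8,4}
6 -> fault, evict 0, frames {9,8,4,6}
4 -> hit
9 -> hit
6 -> hit
0 -> fault, evict 9, frames {8,4,6,0}
Page faults: 7.

7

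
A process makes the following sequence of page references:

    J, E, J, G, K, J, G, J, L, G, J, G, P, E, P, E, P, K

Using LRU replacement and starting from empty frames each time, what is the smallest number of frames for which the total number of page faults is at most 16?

f=1: 18 faults
f=2: 12 faults
f=3: 8 faults
f=4: 8 faults
f=5: 8 faults
f=6: 6 faults
Smallest f with faults ≤ 16 is 2.

2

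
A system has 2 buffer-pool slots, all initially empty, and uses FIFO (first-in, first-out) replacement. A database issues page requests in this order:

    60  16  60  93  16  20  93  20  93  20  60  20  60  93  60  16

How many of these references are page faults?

7

60 -> miss, frames (60)
16 -> miss, frames (60 16)
60 -> hit
93 -> miss, evict 60, frames (16 93)
16 -> hit
20 -> miss, evict 16, frames (93 20)
93 -> hit
20 -> hit
93 -> hit
20 -> hit
60 -> miss, evict 93, frames (20 60)
20 -> hit
60 -> hit
93 -> miss, evict 20, frames (60 93)
60 -> hit
16 -> miss, evict 60, frames (93 16)
Page faults: 7.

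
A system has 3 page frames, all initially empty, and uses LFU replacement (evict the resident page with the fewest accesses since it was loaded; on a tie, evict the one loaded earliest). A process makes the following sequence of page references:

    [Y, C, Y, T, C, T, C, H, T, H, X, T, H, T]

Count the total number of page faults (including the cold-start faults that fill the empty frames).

6

Y → miss, frames [Y]
C → miss, frames [Y, C]
Y → hit
T → miss, frames [Y, C, T]
C → hit
T → hit
C → hit
H → miss, evict Y, frames [C, T, H]
T → hit
H → hit
X → miss, evict H, frames [C, T, X]
T → hit
H → miss, evict X, frames [C, T, H]
T → hit
Page faults: 6.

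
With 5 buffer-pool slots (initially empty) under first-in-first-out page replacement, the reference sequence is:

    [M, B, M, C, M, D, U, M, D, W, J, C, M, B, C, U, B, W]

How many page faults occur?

M: fault, frames (M)
B: fault, frames (M B)
M: hit
C: fault, frames (M B C)
M: hit
D: fault, frames (M B C D)
U: fault, frames (M B C D U)
M: hit
D: hit
W: fault, evict M, frames (B C D U W)
J: fault, evict B, frames (C D U W J)
C: hit
M: fault, evict C, frames (D U W J M)
B: fault, evict D, frames (U W J M B)
C: fault, evict U, frames (W J M B C)
U: fault, evict W, frames (J M B C U)
B: hit
W: fault, evict J, frames (M B C U W)
Page faults: 12.

12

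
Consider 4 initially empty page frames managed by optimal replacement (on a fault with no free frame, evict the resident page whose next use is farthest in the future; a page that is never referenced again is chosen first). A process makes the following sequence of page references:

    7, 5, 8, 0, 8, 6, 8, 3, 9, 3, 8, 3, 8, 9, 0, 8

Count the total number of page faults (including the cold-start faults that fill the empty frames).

7: fault, frames (7)
5: fault, frames (7 5)
8: fault, frames (7 5 8)
0: fault, frames (7 5 8 0)
8: hit
6: fault, evict 5, frames (7 8 0 6)
8: hit
3: fault, evict 6, frames (7 8 0 3)
9: fault, evict 7, frames (8 0 3 9)
3: hit
8: hit
3: hit
8: hit
9: hit
0: hit
8: hit
Page faults: 7.

7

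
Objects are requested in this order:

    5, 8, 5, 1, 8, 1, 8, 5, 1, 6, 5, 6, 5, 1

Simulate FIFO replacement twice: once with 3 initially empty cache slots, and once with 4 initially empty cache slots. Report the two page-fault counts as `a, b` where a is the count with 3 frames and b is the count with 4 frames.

3 frames: F F . F . . . . . F F . . . → 5 faults.
4 frames: F F . F . . . . . F . . . . → 4 faults.
4 < 5: adding a frame reduced faults, as is typical.

5, 4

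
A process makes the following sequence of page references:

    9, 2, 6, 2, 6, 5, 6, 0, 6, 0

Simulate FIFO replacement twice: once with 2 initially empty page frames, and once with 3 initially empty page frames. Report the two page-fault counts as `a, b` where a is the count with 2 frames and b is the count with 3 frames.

6, 5

2 frames: F F F . . F . F F . → 6 faults.
3 frames: F F F . . F . F . . → 5 faults.
5 < 6: adding a frame reduced faults, as is typical.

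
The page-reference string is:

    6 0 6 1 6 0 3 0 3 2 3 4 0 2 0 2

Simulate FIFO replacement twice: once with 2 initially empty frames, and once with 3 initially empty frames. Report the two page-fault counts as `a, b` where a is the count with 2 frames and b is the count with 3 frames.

2 frames: F F . F F F F . . F . F F F . . → 10 faults.
3 frames: F F . F . . F . . F . F F . . . → 7 faults.
7 < 10: adding a frame reduced faults, as is typical.

10, 7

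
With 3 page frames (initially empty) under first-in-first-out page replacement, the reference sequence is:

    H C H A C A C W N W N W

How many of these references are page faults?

H: fault, frames (H)
C: fault, frames (H C)
H: hit
A: fault, frames (H C A)
C: hit
A: hit
C: hit
W: fault, evict H, frames (C A W)
N: fault, evict C, frames (A W N)
W: hit
N: hit
W: hit
Page faults: 5.

5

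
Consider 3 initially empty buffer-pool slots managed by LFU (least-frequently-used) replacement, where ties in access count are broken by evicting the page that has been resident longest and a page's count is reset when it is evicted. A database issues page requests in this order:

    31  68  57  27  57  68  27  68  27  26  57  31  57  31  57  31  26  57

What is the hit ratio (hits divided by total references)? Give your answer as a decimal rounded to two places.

31 → miss, frames [31]
68 → miss, frames [31, 68]
57 → miss, frames [31, 68, 57]
27 → miss, evict 31, frames [68, 57, 27]
57 → hit
68 → hit
27 → hit
68 → hit
27 → hit
26 → miss, evict 57, frames [68, 27, 26]
57 → miss, evict 26, frames [68, 27, 57]
31 → miss, evict 57, frames [68, 27, 31]
57 → miss, evict 31, frames [68, 27, 57]
31 → miss, evict 57, frames [68, 27, 31]
57 → miss, evict 31, frames [68, 27, 57]
31 → miss, evict 57, frames [68, 27, 31]
26 → miss, evict 31, frames [68, 27, 26]
57 → miss, evict 26, frames [68, 27, 57]
Hits: 5 of 18 references → 5/18 = 0.2778.

0.28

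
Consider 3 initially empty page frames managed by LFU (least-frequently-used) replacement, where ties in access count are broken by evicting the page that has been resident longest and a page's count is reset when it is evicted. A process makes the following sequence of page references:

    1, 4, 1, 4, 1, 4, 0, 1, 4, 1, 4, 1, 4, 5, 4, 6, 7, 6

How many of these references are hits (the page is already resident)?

1: miss, frames (1)
4: miss, frames (1 4)
1: hit
4: hit
1: hit
4: hit
0: miss, frames (1 4 0)
1: hit
4: hit
1: hit
4: hit
1: hit
4: hit
5: miss, evict 0, frames (1 4 5)
4: hit
6: miss, evict 5, frames (1 4 6)
7: miss, evict 6, frames (1 4 7)
6: miss, evict 7, frames (1 4 6)
Hits: 11.

11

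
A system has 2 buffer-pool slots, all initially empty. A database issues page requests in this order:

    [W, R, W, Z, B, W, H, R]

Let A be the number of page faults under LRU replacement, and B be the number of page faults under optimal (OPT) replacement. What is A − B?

1

Under LRU: F F . F F F F F → 7 faults.
Under OPT: F F . F F . F F → 6 faults.
A − B = 7 − 6 = 1.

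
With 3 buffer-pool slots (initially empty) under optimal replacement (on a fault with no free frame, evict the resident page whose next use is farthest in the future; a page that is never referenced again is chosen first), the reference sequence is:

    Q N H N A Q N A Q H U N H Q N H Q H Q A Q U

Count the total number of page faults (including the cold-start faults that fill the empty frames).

9

Q → miss, frames {Q}
N → miss, frames {Q,N}
H → miss, frames {Q,N,H}
N → hit
A → miss, evict H, frames {Q,N,A}
Q → hit
N → hit
A → hit
Q → hit
H → miss, evict A, frames {Q,N,H}
U → miss, evict Q, frames {N,H,U}
N → hit
H → hit
Q → miss, evict U, frames {N,H,Q}
N → hit
H → hit
Q → hit
H → hit
Q → hit
A → miss, evict H, frames {N,Q,A}
Q → hit
U → miss, evict A, frames {N,Q,U}
Page faults: 9.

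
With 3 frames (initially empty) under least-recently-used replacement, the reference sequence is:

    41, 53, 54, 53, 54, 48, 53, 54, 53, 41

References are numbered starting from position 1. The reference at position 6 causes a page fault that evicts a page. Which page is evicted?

pos 1: 41: fault, frames {41}
pos 2: 53: fault, frames {41,53}
pos 3: 54: fault, frames {41,53,54}
pos 4: 53: hit
pos 5: 54: hit
pos 6: 48: fault, evict 41, frames {53,54,48}
At position 6, page 41 is evicted.

41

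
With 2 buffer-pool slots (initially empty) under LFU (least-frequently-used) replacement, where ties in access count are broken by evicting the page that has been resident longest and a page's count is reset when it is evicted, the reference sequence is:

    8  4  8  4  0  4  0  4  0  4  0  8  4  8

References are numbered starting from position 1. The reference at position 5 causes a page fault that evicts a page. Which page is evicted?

pos 1: 8: fault, frames (8)
pos 2: 4: fault, frames (8 4)
pos 3: 8: hit
pos 4: 4: hit
pos 5: 0: fault, evict 8, frames (4 0)
At position 5, page 8 is evicted.

8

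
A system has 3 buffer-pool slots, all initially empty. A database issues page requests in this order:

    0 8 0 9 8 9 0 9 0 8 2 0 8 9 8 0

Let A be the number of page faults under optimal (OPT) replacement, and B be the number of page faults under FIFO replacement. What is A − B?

Under OPT: F F . F . . . . . . F . . F . . → 5 faults.
Under FIFO: F F . F . . . . . . F F F F . . → 7 faults.
A − B = 5 − 7 = -2.

-2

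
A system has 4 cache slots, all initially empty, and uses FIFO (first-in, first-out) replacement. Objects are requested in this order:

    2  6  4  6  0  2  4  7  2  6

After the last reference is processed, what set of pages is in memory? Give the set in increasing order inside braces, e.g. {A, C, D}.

2 -> fault, frames (2)
6 -> fault, frames (2 6)
4 -> fault, frames (2 6 4)
6 -> hit
0 -> fault, frames (2 6 4 0)
2 -> hit
4 -> hit
7 -> fault, evict 2, frames (6 4 0 7)
2 -> fault, evict 6, frames (4 0 7 2)
6 -> fault, evict 4, frames (0 7 2 6)

{0, 2, 6, 7}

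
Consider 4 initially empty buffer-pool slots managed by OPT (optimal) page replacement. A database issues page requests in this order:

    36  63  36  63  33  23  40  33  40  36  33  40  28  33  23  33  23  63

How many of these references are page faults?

36 → miss, frames [36]
63 → miss, frames [36, 63]
36 → hit
63 → hit
33 → miss, frames [36, 63, 33]
23 → miss, frames [36, 63, 33, 23]
40 → miss, evict 63, frames [36, 33, 23, 40]
33 → hit
40 → hit
36 → hit
33 → hit
40 → hit
28 → miss, evict 40, frames [36, 33, 23, 28]
33 → hit
23 → hit
33 → hit
23 → hit
63 → miss, evict 28, frames [36, 33, 23, 63]
Page faults: 7.

7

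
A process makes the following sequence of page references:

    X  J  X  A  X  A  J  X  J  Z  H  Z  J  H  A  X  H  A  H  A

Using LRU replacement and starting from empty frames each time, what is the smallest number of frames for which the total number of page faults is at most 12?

3

f=1: 20 faults
f=2: 13 faults
f=3: 7 faults
f=4: 7 faults
f=5: 5 faults
Smallest f with faults ≤ 12 is 3.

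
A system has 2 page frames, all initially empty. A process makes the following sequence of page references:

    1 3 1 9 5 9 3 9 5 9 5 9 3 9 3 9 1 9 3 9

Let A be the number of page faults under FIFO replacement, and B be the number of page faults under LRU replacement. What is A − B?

Under FIFO: F F . F F . F F F . . . F F . . F . F F → 12 faults.
Under LRU: F F . F F . F . F . . . F . . . F . F . → 9 faults.
A − B = 12 − 9 = 3.

3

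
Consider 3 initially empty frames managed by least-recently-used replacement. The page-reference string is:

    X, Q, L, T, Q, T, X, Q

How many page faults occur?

X → fault, frames (X)
Q → fault, frames (X Q)
L → fault, frames (X Q L)
T → fault, evict X, frames (Q L T)
Q → hit
T → hit
X → fault, evict L, frames (Q T X)
Q → hit
Page faults: 5.

5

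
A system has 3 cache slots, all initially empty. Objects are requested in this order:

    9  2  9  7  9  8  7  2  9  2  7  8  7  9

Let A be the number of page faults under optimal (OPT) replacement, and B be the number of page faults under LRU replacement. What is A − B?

-2

Under OPT: F F . F . F . . F . . F . . → 6 faults.
Under LRU: F F . F . F . F F . . F . F → 8 faults.
A − B = 6 − 8 = -2.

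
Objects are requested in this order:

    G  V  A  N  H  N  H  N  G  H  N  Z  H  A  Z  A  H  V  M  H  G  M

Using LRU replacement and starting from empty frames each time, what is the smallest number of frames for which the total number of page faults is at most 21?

f=1: 22 faults
f=2: 18 faults
f=3: 11 faults
f=4: 11 faults
f=5: 9 faults
f=6: 8 faults
f=7: 7 faults
Smallest f with faults ≤ 21 is 2.

2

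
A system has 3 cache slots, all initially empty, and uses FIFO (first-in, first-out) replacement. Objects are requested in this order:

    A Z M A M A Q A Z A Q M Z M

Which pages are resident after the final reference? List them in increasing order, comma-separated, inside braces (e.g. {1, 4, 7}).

{A, M, Z}

A → fault, frames [A]
Z → fault, frames [A, Z]
M → fault, frames [A, Z, M]
A → hit
M → hit
A → hit
Q → fault, evict A, frames [Z, M, Q]
A → fault, evict Z, frames [M, Q, A]
Z → fault, evict M, frames [Q, A, Z]
A → hit
Q → hit
M → fault, evict Q, frames [A, Z, M]
Z → hit
M → hit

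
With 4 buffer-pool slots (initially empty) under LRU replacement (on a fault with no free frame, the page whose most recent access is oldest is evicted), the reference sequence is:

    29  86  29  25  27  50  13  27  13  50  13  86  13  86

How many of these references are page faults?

29 -> fault, frames (29)
86 -> fault, frames (29 86)
29 -> hit
25 -> fault, frames (86 29 25)
27 -> fault, frames (86 29 25 27)
50 -> fault, evict 86, frames (29 25 27 50)
13 -> fault, evict 29, frames (25 27 50 13)
27 -> hit
13 -> hit
50 -> hit
13 -> hit
86 -> fault, evict 25, frames (27 50 13 86)
13 -> hit
86 -> hit
Page faults: 7.

7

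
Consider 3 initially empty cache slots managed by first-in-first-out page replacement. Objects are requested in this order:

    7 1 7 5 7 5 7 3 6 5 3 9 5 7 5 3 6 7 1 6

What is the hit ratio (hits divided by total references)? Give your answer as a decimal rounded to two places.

7 -> miss, frames (7)
1 -> miss, frames (7 1)
7 -> hit
5 -> miss, frames (7 1 5)
7 -> hit
5 -> hit
7 -> hit
3 -> miss, evict 7, frames (1 5 3)
6 -> miss, evict 1, frames (5 3 6)
5 -> hit
3 -> hit
9 -> miss, evict 5, frames (3 6 9)
5 -> miss, evict 3, frames (6 9 5)
7 -> miss, evict 6, frames (9 5 7)
5 -> hit
3 -> miss, evict 9, frames (5 7 3)
6 -> miss, evict 5, frames (7 3 6)
7 -> hit
1 -> miss, evict 7, frames (3 6 1)
6 -> hit
Hits: 9 of 20 references → 9/20 = 0.4500.

0.45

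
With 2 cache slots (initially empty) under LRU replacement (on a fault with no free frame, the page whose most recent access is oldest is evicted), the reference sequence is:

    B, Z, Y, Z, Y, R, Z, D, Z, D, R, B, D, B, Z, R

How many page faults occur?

11

B: fault, frames [B]
Z: fault, frames [B, Z]
Y: fault, evict B, frames [Z, Y]
Z: hit
Y: hit
R: fault, evict Z, frames [Y, R]
Z: fault, evict Y, frames [R, Z]
D: fault, evict R, frames [Z, D]
Z: hit
D: hit
R: fault, evict Z, frames [D, R]
B: fault, evict D, frames [R, B]
D: fault, evict R, frames [B, D]
B: hit
Z: fault, evict D, frames [B, Z]
R: fault, evict B, frames [Z, R]
Page faults: 11.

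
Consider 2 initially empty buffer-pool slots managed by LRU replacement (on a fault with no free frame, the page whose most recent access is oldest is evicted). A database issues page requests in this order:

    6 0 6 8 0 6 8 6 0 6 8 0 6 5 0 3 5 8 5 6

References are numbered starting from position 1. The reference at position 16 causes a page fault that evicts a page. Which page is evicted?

5

pos 1: 6 -> fault, frames (6)
pos 2: 0 -> fault, frames (6 0)
pos 3: 6 -> hit
pos 4: 8 -> fault, evict 0, frames (6 8)
pos 5: 0 -> fault, evict 6, frames (8 0)
pos 6: 6 -> fault, evict 8, frames (0 6)
pos 7: 8 -> fault, evict 0, frames (6 8)
pos 8: 6 -> hit
pos 9: 0 -> fault, evict 8, frames (6 0)
pos 10: 6 -> hit
pos 11: 8 -> fault, evict 0, frames (6 8)
pos 12: 0 -> fault, evict 6, frames (8 0)
pos 13: 6 -> fault, evict 8, frames (0 6)
pos 14: 5 -> fault, evict 0, frames (6 5)
pos 15: 0 -> fault, evict 6, frames (5 0)
pos 16: 3 -> fault, evict 5, frames (0 3)
At position 16, page 5 is evicted.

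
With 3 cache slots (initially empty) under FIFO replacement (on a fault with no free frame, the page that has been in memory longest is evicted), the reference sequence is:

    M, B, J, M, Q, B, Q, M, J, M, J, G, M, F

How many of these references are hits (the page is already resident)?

7

M: miss, frames [M]
B: miss, frames [M, B]
J: miss, frames [M, B, J]
M: hit
Q: miss, evict M, frames [B, J, Q]
B: hit
Q: hit
M: miss, evict B, frames [J, Q, M]
J: hit
M: hit
J: hit
G: miss, evict J, frames [Q, M, G]
M: hit
F: miss, evict Q, frames [M, G, F]
Hits: 7.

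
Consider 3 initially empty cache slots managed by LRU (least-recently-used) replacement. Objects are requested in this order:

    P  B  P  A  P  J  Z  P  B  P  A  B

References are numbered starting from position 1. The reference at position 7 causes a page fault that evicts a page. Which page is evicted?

A

pos 1: P -> miss, frames (P)
pos 2: B -> miss, frames (P B)
pos 3: P -> hit
pos 4: A -> miss, frames (B P A)
pos 5: P -> hit
pos 6: J -> miss, evict B, frames (A P J)
pos 7: Z -> miss, evict A, frames (P J Z)
At position 7, page A is evicted.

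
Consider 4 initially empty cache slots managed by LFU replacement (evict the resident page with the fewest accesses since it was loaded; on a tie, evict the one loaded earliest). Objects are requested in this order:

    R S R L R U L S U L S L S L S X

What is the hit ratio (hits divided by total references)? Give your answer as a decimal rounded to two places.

R → fault, frames [R]
S → fault, frames [R, S]
R → hit
L → fault, frames [R, S, L]
R → hit
U → fault, frames [R, S, L, U]
L → hit
S → hit
U → hit
L → hit
S → hit
L → hit
S → hit
L → hit
S → hit
X → fault, evict U, frames [R, S, L, X]
Hits: 11 of 16 references → 11/16 = 0.6875.

0.69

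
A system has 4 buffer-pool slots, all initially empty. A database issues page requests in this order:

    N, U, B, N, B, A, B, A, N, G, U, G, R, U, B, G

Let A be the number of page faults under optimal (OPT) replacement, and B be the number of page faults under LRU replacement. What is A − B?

Under OPT: F F F . . F . . . F . . F . . . → 6 faults.
Under LRU: F F F . . F . . . F F . F . F . → 8 faults.
A − B = 6 − 8 = -2.

-2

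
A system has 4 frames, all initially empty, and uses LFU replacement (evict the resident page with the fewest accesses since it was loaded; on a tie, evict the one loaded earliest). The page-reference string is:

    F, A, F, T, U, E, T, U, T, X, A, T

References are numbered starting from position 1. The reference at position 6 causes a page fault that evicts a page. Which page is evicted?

A

pos 1: F: miss, frames {F}
pos 2: A: miss, frames {F,A}
pos 3: F: hit
pos 4: T: miss, frames {F,A,T}
pos 5: U: miss, frames {F,A,T,U}
pos 6: E: miss, evict A, frames {F,T,U,E}
At position 6, page A is evicted.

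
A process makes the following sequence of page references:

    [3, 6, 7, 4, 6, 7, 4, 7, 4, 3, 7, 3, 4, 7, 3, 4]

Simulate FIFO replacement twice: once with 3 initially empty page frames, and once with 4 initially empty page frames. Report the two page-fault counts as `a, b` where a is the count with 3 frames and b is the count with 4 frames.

5, 4

3 frames: F F F F . . . . . F . . . . . . → 5 faults.
4 frames: F F F F . . . . . . . . . . . . → 4 faults.
4 < 5: adding a frame reduced faults, as is typical.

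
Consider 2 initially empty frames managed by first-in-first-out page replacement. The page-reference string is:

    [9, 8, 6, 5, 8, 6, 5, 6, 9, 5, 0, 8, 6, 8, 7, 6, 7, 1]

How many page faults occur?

9: miss, frames {9}
8: miss, frames {9,8}
6: miss, evict 9, frames {8,6}
5: miss, evict 8, frames {6,5}
8: miss, evict 6, frames {5,8}
6: miss, evict 5, frames {8,6}
5: miss, evict 8, frames {6,5}
6: hit
9: miss, evict 6, frames {5,9}
5: hit
0: miss, evict 5, frames {9,0}
8: miss, evict 9, frames {0,8}
6: miss, evict 0, frames {8,6}
8: hit
7: miss, evict 8, frames {6,7}
6: hit
7: hit
1: miss, evict 6, frames {7,1}
Page faults: 13.

13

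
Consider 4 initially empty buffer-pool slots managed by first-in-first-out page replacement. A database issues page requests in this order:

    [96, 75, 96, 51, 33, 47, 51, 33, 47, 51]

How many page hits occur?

96 -> fault, frames [96]
75 -> fault, frames [96, 75]
96 -> hit
51 -> fault, frames [96, 75, 51]
33 -> fault, frames [96, 75, 51, 33]
47 -> fault, evict 96, frames [75, 51, 33, 47]
51 -> hit
33 -> hit
47 -> hit
51 -> hit
Hits: 5.

5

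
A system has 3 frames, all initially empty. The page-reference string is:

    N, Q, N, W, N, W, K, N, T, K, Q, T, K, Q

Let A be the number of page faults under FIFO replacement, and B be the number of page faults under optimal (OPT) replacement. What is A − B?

3

Under FIFO: F F . F . . F F F . F . F . → 8 faults.
Under OPT: F F . F . . F . F . . . . . → 5 faults.
A − B = 8 − 5 = 3.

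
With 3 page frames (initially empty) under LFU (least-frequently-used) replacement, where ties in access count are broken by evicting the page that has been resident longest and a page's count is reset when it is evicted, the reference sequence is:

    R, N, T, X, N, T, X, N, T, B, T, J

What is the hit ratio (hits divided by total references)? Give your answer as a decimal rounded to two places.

0.50

R: miss, frames (R)
N: miss, frames (R N)
T: miss, frames (R N T)
X: miss, evict R, frames (N T X)
N: hit
T: hit
X: hit
N: hit
T: hit
B: miss, evict X, frames (N T B)
T: hit
J: miss, evict B, frames (N T J)
Hits: 6 of 12 references → 6/12 = 0.5000.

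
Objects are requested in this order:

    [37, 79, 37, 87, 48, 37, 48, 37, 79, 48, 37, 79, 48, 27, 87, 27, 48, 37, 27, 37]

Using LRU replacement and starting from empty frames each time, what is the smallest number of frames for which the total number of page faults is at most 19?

2

f=1: 20 faults
f=2: 15 faults
f=3: 8 faults
f=4: 7 faults
f=5: 5 faults
Smallest f with faults ≤ 19 is 2.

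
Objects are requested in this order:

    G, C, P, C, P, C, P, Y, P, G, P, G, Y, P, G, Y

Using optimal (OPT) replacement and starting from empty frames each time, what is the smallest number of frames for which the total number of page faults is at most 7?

f=1: 16 faults
f=2: 7 faults
f=3: 4 faults
f=4: 4 faults
Smallest f with faults ≤ 7 is 2.

2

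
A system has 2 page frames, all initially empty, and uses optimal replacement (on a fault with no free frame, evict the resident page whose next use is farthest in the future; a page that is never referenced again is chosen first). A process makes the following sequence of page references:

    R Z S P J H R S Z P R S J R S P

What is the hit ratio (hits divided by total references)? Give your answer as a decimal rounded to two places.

R: fault, frames {R}
Z: fault, frames {R,Z}
S: fault, evict Z, frames {R,S}
P: fault, evict S, frames {R,P}
J: fault, evict P, frames {R,J}
H: fault, evict J, frames {R,H}
R: hit
S: fault, evict H, frames {R,S}
Z: fault, evict S, frames {R,Z}
P: fault, evict Z, frames {R,P}
R: hit
S: fault, evict P, frames {R,S}
J: fault, evict S, frames {R,J}
R: hit
S: fault, evict J, frames {R,S}
P: fault, evict S, frames {R,P}
Hits: 3 of 16 references → 3/16 = 0.1875.

0.19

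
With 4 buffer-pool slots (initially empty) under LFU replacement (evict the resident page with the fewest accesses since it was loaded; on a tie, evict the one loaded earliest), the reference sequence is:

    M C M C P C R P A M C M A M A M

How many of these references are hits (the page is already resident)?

M → miss, frames [M]
C → miss, frames [M, C]
M → hit
C → hit
P → miss, frames [M, C, P]
C → hit
R → miss, frames [M, C, P, R]
P → hit
A → miss, evict R, frames [M, C, P, A]
M → hit
C → hit
M → hit
A → hit
M → hit
A → hit
M → hit
Hits: 11.

11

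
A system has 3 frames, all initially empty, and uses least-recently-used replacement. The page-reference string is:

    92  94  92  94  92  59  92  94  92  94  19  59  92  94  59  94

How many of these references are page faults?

92: miss, frames (92)
94: miss, frames (92 94)
92: hit
94: hit
92: hit
59: miss, frames (94 92 59)
92: hit
94: hit
92: hit
94: hit
19: miss, evict 59, frames (92 94 19)
59: miss, evict 92, frames (94 19 59)
92: miss, evict 94, frames (19 59 92)
94: miss, evict 19, frames (59 92 94)
59: hit
94: hit
Page faults: 7.

7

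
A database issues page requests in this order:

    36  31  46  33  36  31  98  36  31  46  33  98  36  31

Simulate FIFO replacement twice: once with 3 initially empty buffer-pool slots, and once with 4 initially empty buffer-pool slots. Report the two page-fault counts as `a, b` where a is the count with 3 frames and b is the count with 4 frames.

11, 12

3 frames: F F F F F F F . . F F . F F → 11 faults.
4 frames: F F F F . . F F F F F F F F → 12 faults.
12 > 11: adding a frame increased faults — Belady's anomaly.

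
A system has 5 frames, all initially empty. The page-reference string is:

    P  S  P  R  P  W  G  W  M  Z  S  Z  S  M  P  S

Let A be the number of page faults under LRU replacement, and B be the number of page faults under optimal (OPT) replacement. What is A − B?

Under LRU: F F . F . F F . F F F . . . F . → 9 faults.
Under OPT: F F . F . F F . F F . . . . . . → 7 faults.
A − B = 9 − 7 = 2.

2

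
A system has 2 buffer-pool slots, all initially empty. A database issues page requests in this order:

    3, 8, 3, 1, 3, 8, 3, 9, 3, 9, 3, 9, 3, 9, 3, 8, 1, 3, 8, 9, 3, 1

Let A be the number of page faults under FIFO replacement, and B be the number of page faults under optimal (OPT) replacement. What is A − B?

Under FIFO: F F . F F F . F F . . . . . . F F F F F F F → 14 faults.
Under OPT: F F . F . F . F . . . . . . . F F . F F . F → 10 faults.
A − B = 14 − 10 = 4.

4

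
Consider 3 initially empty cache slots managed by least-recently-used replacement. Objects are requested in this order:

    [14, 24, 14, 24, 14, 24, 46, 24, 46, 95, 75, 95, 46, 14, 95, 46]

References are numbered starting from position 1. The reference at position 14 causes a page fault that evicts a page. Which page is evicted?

75

pos 1: 14 -> fault, frames {14}
pos 2: 24 -> fault, frames {14,24}
pos 3: 14 -> hit
pos 4: 24 -> hit
pos 5: 14 -> hit
pos 6: 24 -> hit
pos 7: 46 -> fault, frames {14,24,46}
pos 8: 24 -> hit
pos 9: 46 -> hit
pos 10: 95 -> fault, evict 14, frames {24,46,95}
pos 11: 75 -> fault, evict 24, frames {46,95,75}
pos 12: 95 -> hit
pos 13: 46 -> hit
pos 14: 14 -> fault, evict 75, frames {95,46,14}
At position 14, page 75 is evicted.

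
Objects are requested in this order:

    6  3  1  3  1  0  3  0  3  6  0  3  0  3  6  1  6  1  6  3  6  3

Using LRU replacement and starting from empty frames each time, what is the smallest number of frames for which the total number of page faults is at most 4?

4

f=1: 22 faults
f=2: 11 faults
f=3: 6 faults
f=4: 4 faults
Smallest f with faults ≤ 4 is 4.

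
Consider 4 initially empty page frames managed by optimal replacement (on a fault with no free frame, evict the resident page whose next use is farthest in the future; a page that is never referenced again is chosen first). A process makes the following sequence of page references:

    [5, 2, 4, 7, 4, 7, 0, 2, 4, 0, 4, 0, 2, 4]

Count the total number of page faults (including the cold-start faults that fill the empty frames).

5 → miss, frames {5}
2 → miss, frames {5,2}
4 → miss, frames {5,2,4}
7 → miss, frames {5,2,4,7}
4 → hit
7 → hit
0 → miss, evict 7, frames {5,2,4,0}
2 → hit
4 → hit
0 → hit
4 → hit
0 → hit
2 → hit
4 → hit
Page faults: 5.

5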